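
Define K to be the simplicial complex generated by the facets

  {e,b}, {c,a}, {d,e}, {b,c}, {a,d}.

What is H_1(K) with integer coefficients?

We work with the vertex ordering a < b < c < d < e. The simplices of K, each written with vertices in increasing order, are:

  0-simplices (5): a, b, c, d, e
  1-simplices (5): ac, ad, bc, be, de

Hence C_0 ≅ Z^5, C_1 ≅ Z^5.

∂_1: C_1 → C_0 sends each edge [p,q] (with p < q) to q − p. For instance
  ∂be = e − b.
The 5×5 boundary matrix has rank 4 and Smith normal form diag(1,1,1,1).

Computing H_k = (kernel of ∂_k) / (image of ∂_{k+1}):

  H_1: rank ker ∂_1 − rank ∂_2 = (5 − 4) − 0 = 1, and there is no ∂_2, so H_1 ≅ Z.

H_1 ≅ Z.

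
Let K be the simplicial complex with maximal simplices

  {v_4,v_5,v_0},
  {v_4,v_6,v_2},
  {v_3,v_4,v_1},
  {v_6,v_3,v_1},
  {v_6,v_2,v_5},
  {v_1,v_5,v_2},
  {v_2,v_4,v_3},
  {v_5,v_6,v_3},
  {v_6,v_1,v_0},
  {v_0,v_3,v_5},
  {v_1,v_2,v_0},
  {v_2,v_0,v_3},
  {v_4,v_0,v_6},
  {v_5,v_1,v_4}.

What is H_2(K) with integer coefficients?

Fix the vertex order v_0 < v_1 < v_2 < v_3 < v_4 < v_5 < v_6 and write every simplex with vertices in increasing order. Then dim K = 2 and the simplices of K are:

  0-simplices (7): [v_0], [v_1], [v_2], [v_3], [v_4], [v_5], [v_6]
  1-simplices (21): (21 of them)
  2-simplices (14): (14 of them)

giving chain groups C_0 ≅ Z^7, C_1 ≅ Z^21, C_2 ≅ Z^14.

∂_1: C_1 → C_0 sends each edge [p,q] (with p < q) to q − p. For instance
  ∂[v_4,v_6] = [v_6] − [v_4].
The resulting 7×21 matrix has rank 6, and its Smith normal form has invariant factors (1,1,1,1,1,1).

Boundary ∂_2: C_2 → C_1 acts by ∂[p,q,r] = [q,r] − [p,r] + [p,q]. For instance
  ∂[v_1,v_3,v_4] = [v_3,v_4] − [v_1,v_4] + [v_1,v_3],
  ∂[v_0,v_3,v_5] = [v_3,v_5] − [v_0,v_5] + [v_0,v_3].
The 21×14 boundary matrix has rank 13 and Smith normal form diag(1,1,1,1,1,1,1,1,1,1,1,1,1).

Now H_k = ker ∂_k / im ∂_{k+1}, so:

  H_2: rank ker ∂_2 − rank ∂_3 = (14 − 13) − 0 = 1, and there is no ∂_3, so H_2 ≅ Z.

H_2 = Z.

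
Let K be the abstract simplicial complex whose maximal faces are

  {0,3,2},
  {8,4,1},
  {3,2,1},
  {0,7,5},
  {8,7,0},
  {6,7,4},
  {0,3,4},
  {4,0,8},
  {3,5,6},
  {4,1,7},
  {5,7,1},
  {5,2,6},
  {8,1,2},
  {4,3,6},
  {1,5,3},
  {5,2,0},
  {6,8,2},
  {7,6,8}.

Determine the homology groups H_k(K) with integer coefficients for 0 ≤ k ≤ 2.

H_0 ≅ Z,  H_1 ≅ Z ⊕ Z_2,  H_2 = 0.

Order the vertices as 0 < 1 < 2 < 3 < 4 < 5 < 6 < 7 < 8. Listing each simplex with vertices in this order, K has dimension 2 with simplices:

  0-simplices (9): [0], [1], [2], [3], [4], [5], [6], [7], [8]
  1-simplices (27): (27 of them)
  2-simplices (18): [0,2,3], [0,2,5], [0,3,4], [0,4,8], [0,5,7], [0,7,8], [1,2,3], [1,2,8], [1,3,5], [1,4,7], [1,4,8], [1,5,7], [2,5,6], [2,6,8], [3,4,6], [3,5,6], [4,6,7], [6,7,8]

Hence C_0 ≅ Z^9, C_1 ≅ Z^27, C_2 ≅ Z^18.

The boundary map ∂_1: C_1 → C_0 sends each edge [p,q] (with p < q) to q − p. For instance
  ∂[1,5] = [5] − [1].
As a 9×27 matrix over Z this has rank 8, with invariant factors (1,1,1,1,1,1,1,1).

Boundary ∂_2: C_2 → C_1 maps a triangle to the signed sum of its edges. For instance
  ∂[3,5,6] = [5,6] − [3,6] + [3,5],
  ∂[1,4,7] = [4,7] − [1,7] + [1,4].
The 27×18 boundary matrix has rank 18 and Smith normal form diag(1,1,1,1,1,1,1,1,1,1,1,1,1,1,1,1,1,2).

Computing H_k = (kernel of ∂_k) / (image of ∂_{k+1}):

  H_0: rank C_0 − rank ∂_1 = 9 − 8 = 1, and the invariant factors of ∂_1 are all 1, so H_0 = Z.
  H_1: rank ker ∂_1 − rank ∂_2 = (27 − 8) − 18 = 1, and ∂_2 has invariant factor 2 > 1, so H_1 = Z ⊕ Z_2.
  H_2: rank ker ∂_2 − rank ∂_3 = (18 − 18) − 0 = 0, and there is no ∂_3, so H_2 = 0.

As a check, the Euler characteristic is 9 − 27 + 18 = 0, which agrees with 1 − 1 + 0 = 0.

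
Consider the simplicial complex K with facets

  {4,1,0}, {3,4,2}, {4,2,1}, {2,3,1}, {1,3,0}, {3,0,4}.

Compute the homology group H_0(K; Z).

We work with the vertex ordering 0 < 1 < 2 < 3 < 4. The simplices of K, each written with vertices in increasing order, are:

  0-simplices (5): [0], [1], [2], [3], [4]
  1-simplices (9): [0,1], [0,3], [0,4], [1,2], [1,3], [1,4], [2,3], [2,4], [3,4]
  2-simplices (6): [0,1,3], [0,1,4], [0,3,4], [1,2,3], [1,2,4], [2,3,4]

Hence C_0 ≅ Z^5, C_1 ≅ Z^9, C_2 ≅ Z^6.

Boundary ∂_1: C_1 → C_0 maps an edge to its endpoints' difference, ∂[p,q] = q − p. For instance
  ∂[0,3] = [3] − [0].
The resulting 5×9 matrix has rank 4, and its Smith normal form has invariant factors (1,1,1,1).

∂_2: C_2 → C_1 sends each 2-simplex [p,q,r] to [q,r] − [p,r] + [p,q]. For instance
  ∂[2,3,4] = [3,4] − [2,4] + [2,3],
  ∂[1,2,3] = [2,3] − [1,3] + [1,2].
As a 9×6 matrix over Z this has rank 5, with invariant factors (1,1,1,1,1).

Reading off H_k = ker ∂_k / im ∂_{k+1}:

  H_0: rank C_0 − rank ∂_1 = 5 − 4 = 1, and the invariant factors of ∂_1 are all 1, so H_0 = Z.

(K is a triangulation of the 2-sphere S^2.)

H_0 = Z.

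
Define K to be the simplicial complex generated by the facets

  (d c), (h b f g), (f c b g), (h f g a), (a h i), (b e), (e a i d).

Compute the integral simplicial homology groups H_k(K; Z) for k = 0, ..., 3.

H_0 ≅ Z,  H_1 ≅ Z^2,  H_2 = 0,  H_3 = 0.

Order the vertices as a < b < c < d < e < f < g < h < i. Listing each simplex with vertices in this order, K has dimension 3 with simplices:

  0-simplices (9): a, b, c, d, e, f, g, h, i
  1-simplices (21): ad, ae, af, ag, ah, ai, bc, be, bf, bg, bh, cd, cf, cg, de, di, ei, fg, fh, gh, hi
  2-simplices (15): ade, adi, aei, afg, afh, agh, ahi, bcf, bcg, bfg, bfh, bgh, cfg, dei, fgh
  3-simplices (4): adei, afgh, bcfg, bfgh

giving chain groups C_0 ≅ Z^9, C_1 ≅ Z^21, C_2 ≅ Z^15, C_3 ≅ Z^4.

The boundary map ∂_1: C_1 → C_0 maps an edge to its endpoints' difference, ∂[p,q] = q − p.
This gives a 9×21 integer matrix of rank 8; reducing to Smith normal form yields diagonal entries (1,1,1,1,1,1,1,1).

∂_2: C_2 → C_1 maps a triangle to the signed sum of its edges. For instance
  ∂dei = ei − di + de,
  ∂bfg = fg − bg + bf.
The resulting 21×15 matrix has rank 11, and its Smith normal form has invariant factors (1,1,1,1,1,1,1,1,1,1,1).

Boundary ∂_3: C_3 → C_2 sends each 3-simplex σ to the alternating sum Σ_i (−1)^i (σ with its i-th vertex removed). For instance
  ∂afgh = fgh − agh + afh − afg,
  ∂adei = dei − aei + adi − ade.
This gives a 15×4 integer matrix of rank 4; reducing to Smith normal form yields diagonal entries (1,1,1,1).

Computing H_k = (kernel of ∂_k) / (image of ∂_{k+1}):

  H_0: rank C_0 − rank ∂_1 = 9 − 8 = 1, and the invariant factors of ∂_1 are all 1, so H_0 ≅ Z.
  H_1: rank ker ∂_1 − rank ∂_2 = (21 − 8) − 11 = 2, and the invariant factors of ∂_2 are all 1, so H_1 ≅ Z^2.
  H_2: rank ker ∂_2 − rank ∂_3 = (15 − 11) − 4 = 0, and the invariant factors of ∂_3 are all 1, so H_2 ≅ 0.
  H_3: rank ker ∂_3 − rank ∂_4 = (4 − 4) − 0 = 0, and there is no ∂_4, so H_3 ≅ 0.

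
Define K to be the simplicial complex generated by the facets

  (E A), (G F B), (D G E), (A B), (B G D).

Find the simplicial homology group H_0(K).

Order the vertices as A < B < D < E < F < G. Listing each simplex with vertices in this order, K has dimension 2 with simplices:

  0-simplices (6): A, B, D, E, F, G
  1-simplices (9): AB, AE, BD, BF, BG, DE, DG, EG, FG
  2-simplices (3): BDG, BFG, DEG

so the chain groups are C_0 ≅ Z^6, C_1 ≅ Z^9, C_2 ≅ Z^3.

The boundary map ∂_1: C_1 → C_0 is given by ∂[p,q] = [q] − [p].
As a 6×9 matrix over Z this has rank 5, with invariant factors (1,1,1,1,1).

Boundary ∂_2: C_2 → C_1 sends each 2-simplex [p,q,r] to [q,r] − [p,r] + [p,q]. For instance
  ∂BDG = DG − BG + BD,
  ∂DEG = EG − DG + DE.
The 9×3 boundary matrix has rank 3 and Smith normal form diag(1,1,1).

From H_k ≅ ker(∂_k) / im(∂_{k+1}) we obtain:

  H_0: rank C_0 − rank ∂_1 = 6 − 5 = 1, and the invariant factors of ∂_1 are all 1, so H_0 ≅ Z.

H_0 = Z.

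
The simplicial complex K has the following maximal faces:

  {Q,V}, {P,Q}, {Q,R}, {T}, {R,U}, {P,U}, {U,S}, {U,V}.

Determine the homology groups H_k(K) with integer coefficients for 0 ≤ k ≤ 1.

H_0 ≅ Z^2,  H_1 ≅ Z^2.

K has 7 vertices, 7 edges.
rank ∂_0 = 0, rank ∂_1 = 5 ⇒ b_0 = 7 − 0 − 5 = 2; all invariant factors of ∂_1 are 1 so no torsion. So H_0 = Z^2.
rank ∂_1 = 5, rank ∂_2 = 0 ⇒ b_1 = 7 − 5 − 0 = 2. So H_1 = Z^2.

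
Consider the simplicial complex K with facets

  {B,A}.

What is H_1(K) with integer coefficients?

Fix the vertex order A < B and write every simplex with vertices in increasing order. Then dim K = 1 and the simplices of K are:

  0-simplices (2): A, B
  1-simplices (1): AB

so the chain groups are C_0 ≅ Z^2, C_1 ≅ Z^1.

The boundary map ∂_1: C_1 → C_0 is given by ∂[p,q] = [q] − [p]. For instance
  ∂AB = B − A.
This gives a 2×1 integer matrix of rank 1; reducing to Smith normal form yields diagonal entries (1).

Computing H_k = (kernel of ∂_k) / (image of ∂_{k+1}):

  H_1: rank ker ∂_1 − rank ∂_2 = (1 − 1) − 0 = 0, and there is no ∂_2, so H_1 = 0.

H_1 ≅ 0.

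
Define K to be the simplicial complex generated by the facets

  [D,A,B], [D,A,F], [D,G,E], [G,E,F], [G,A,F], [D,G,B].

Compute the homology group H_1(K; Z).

Fix the vertex order A < B < D < E < F < G and write every simplex with vertices in increasing order. Then dim K = 2 and the simplices of K are:

  0-simplices (6): A, B, D, E, F, G
  1-simplices (12): AB, AD, AF, AG, BD, BG, DE, DF, DG, EF, EG, FG
  2-simplices (6): ABD, ADF, AFG, BDG, DEG, EFG

so the chain groups are C_0 ≅ Z^6, C_1 ≅ Z^12, C_2 ≅ Z^6.

The boundary map ∂_1: C_1 → C_0 maps an edge to its endpoints' difference, ∂[p,q] = q − p. For instance
  ∂BD = D − B.
This gives a 6×12 integer matrix of rank 5; reducing to Smith normal form yields diagonal entries (1,1,1,1,1).

∂_2: C_2 → C_1 maps a triangle to the signed sum of its edges. For instance
  ∂EFG = FG − EG + EF,
  ∂DEG = EG − DG + DE.
As a 12×6 matrix over Z this has rank 6, with invariant factors (1,1,1,1,1,1).

From H_k ≅ ker(∂_k) / im(∂_{k+1}) we obtain:

  H_1: rank ker ∂_1 − rank ∂_2 = (12 − 5) − 6 = 1, and the invariant factors of ∂_2 are all 1, so H_1 ≅ Z.

(K is a triangulation of the cylinder S^1 x I.)

H_1 = Z.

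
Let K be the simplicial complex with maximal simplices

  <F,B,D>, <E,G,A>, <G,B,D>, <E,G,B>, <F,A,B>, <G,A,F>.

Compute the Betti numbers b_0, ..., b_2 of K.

Take the total order A < B < D < E < F < G on the vertex set. Then K (dimension 2) consists of the simplices:

  0-simplices (6): A, B, D, E, F, G
  1-simplices (12): AB, AE, AF, AG, BD, BE, BF, BG, DF, DG, EG, FG
  2-simplices (6): ABF, AEG, AFG, BDF, BDG, BEG

so the chain groups are C_0 ≅ Z^6, C_1 ≅ Z^12, C_2 ≅ Z^6.

Boundary ∂_1: C_1 → C_0 maps an edge to its endpoints' difference, ∂[p,q] = q − p.
The 6×12 boundary matrix has rank 5 and Smith normal form diag(1,1,1,1,1).

The boundary map ∂_2: C_2 → C_1 sends each 2-simplex [p,q,r] to [q,r] − [p,r] + [p,q]. For instance
  ∂BEG = EG − BG + BE,
  ∂BDF = DF − BF + BD.
This gives a 12×6 integer matrix of rank 6; reducing to Smith normal form yields diagonal entries (1,1,1,1,1,1).

Now H_k = ker ∂_k / im ∂_{k+1}, so:

  H_0: rank C_0 − rank ∂_1 = 6 − 5 = 1, and the invariant factors of ∂_1 are all 1, so H_0 ≅ Z.
  H_1: rank ker ∂_1 − rank ∂_2 = (12 − 5) − 6 = 1, and the invariant factors of ∂_2 are all 1, so H_1 ≅ Z.
  H_2: rank ker ∂_2 − rank ∂_3 = (6 − 6) − 0 = 0, and there is no ∂_3, so H_2 ≅ 0.

Hence the Betti numbers are b_0 = 1, b_1 = 1, b_2 = 0.

b_0 = 1, b_1 = 1, b_2 = 0.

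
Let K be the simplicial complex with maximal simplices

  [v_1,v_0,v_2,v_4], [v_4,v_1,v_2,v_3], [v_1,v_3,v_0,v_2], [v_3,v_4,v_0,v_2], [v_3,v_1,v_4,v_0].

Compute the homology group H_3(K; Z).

H_3 ≅ Z.

Fix the vertex order v_0 < v_1 < v_2 < v_3 < v_4 and write every simplex with vertices in increasing order. Then dim K = 3 and the simplices of K are:

  0-simplices (5): [v_0], [v_1], [v_2], [v_3], [v_4]
  1-simplices (10): [v_0,v_1], [v_0,v_2], [v_0,v_3], [v_0,v_4], [v_1,v_2], [v_1,v_3], [v_1,v_4], [v_2,v_3], [v_2,v_4], [v_3,v_4]
  2-simplices (10): [v_0,v_1,v_2], [v_0,v_1,v_3], [v_0,v_1,v_4], [v_0,v_2,v_3], [v_0,v_2,v_4], [v_0,v_3,v_4], [v_1,v_2,v_3], [v_1,v_2,v_4], [v_1,v_3,v_4], [v_2,v_3,v_4]
  3-simplices (5): [v_0,v_1,v_2,v_3], [v_0,v_1,v_2,v_4], [v_0,v_1,v_3,v_4], [v_0,v_2,v_3,v_4], [v_1,v_2,v_3,v_4]

giving chain groups C_0 ≅ Z^5, C_1 ≅ Z^10, C_2 ≅ Z^10, C_3 ≅ Z^5.

The boundary map ∂_1: C_1 → C_0 sends each edge [p,q] (with p < q) to q − p.
The resulting 5×10 matrix has rank 4, and its Smith normal form has invariant factors (1,1,1,1).

∂_2: C_2 → C_1 sends each 2-simplex [p,q,r] to [q,r] − [p,r] + [p,q]. For instance
  ∂[v_2,v_3,v_4] = [v_3,v_4] − [v_2,v_4] + [v_2,v_3],
  ∂[v_0,v_2,v_3] = [v_2,v_3] − [v_0,v_3] + [v_0,v_2].
This gives a 10×10 integer matrix of rank 6; reducing to Smith normal form yields diagonal entries (1,1,1,1,1,1).

The boundary map ∂_3: C_3 → C_2 sends each 3-simplex σ to the alternating sum Σ_i (−1)^i (σ with its i-th vertex removed). For instance
  ∂[v_0,v_1,v_3,v_4] = [v_1,v_3,v_4] − [v_0,v_3,v_4] + [v_0,v_1,v_4] − [v_0,v_1,v_3],
  ∂[v_0,v_2,v_3,v_4] = [v_2,v_3,v_4] − [v_0,v_3,v_4] + [v_0,v_2,v_4] − [v_0,v_2,v_3].
The 10×5 boundary matrix has rank 4 and Smith normal form diag(1,1,1,1).

Now H_k = ker ∂_k / im ∂_{k+1}, so:

  H_3: rank ker ∂_3 − rank ∂_4 = (5 − 4) − 0 = 1, and there is no ∂_4, so H_3 = Z.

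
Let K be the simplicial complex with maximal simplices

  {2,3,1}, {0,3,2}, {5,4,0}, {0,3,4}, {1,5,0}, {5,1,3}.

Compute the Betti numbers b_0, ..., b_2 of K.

Take the total order 0 < 1 < 2 < 3 < 4 < 5 on the vertex set. Then K (dimension 2) consists of the simplices:

  0-simplices (6): [0], [1], [2], [3], [4], [5]
  1-simplices (12): [0,1], [0,2], [0,3], [0,4], [0,5], [1,2], [1,3], [1,5], [2,3], [3,4], [3,5], [4,5]
  2-simplices (6): [0,1,5], [0,2,3], [0,3,4], [0,4,5], [1,2,3], [1,3,5]

so the chain groups are C_0 ≅ Z^6, C_1 ≅ Z^12, C_2 ≅ Z^6.

∂_1: C_1 → C_0 sends each edge [p,q] (with p < q) to q − p. For instance
  ∂[0,2] = [2] − [0].
The resulting 6×12 matrix has rank 5, and its Smith normal form has invariant factors (1,1,1,1,1).

The boundary map ∂_2: C_2 → C_1 acts by ∂[p,q,r] = [q,r] − [p,r] + [p,q]. For instance
  ∂[1,3,5] = [3,5] − [1,5] + [1,3],
  ∂[0,1,5] = [1,5] − [0,5] + [0,1].
The 12×6 boundary matrix has rank 6 and Smith normal form diag(1,1,1,1,1,1).

From H_k ≅ ker(∂_k) / im(∂_{k+1}) we obtain:

  H_0: rank C_0 − rank ∂_1 = 6 − 5 = 1, and the invariant factors of ∂_1 are all 1, so H_0 ≅ Z.
  H_1: rank ker ∂_1 − rank ∂_2 = (12 − 5) − 6 = 1, and the invariant factors of ∂_2 are all 1, so H_1 ≅ Z.
  H_2: rank ker ∂_2 − rank ∂_3 = (6 − 6) − 0 = 0, and there is no ∂_3, so H_2 ≅ 0.

As a check, the Euler characteristic is 6 − 12 + 6 = 0, which agrees with 1 − 1 + 0 = 0.
(K is a triangulation of the cylinder S^1 x I.)

Hence the Betti numbers are b_0 = 1, b_1 = 1, b_2 = 0.

b_0 = 1, b_1 = 1, b_2 = 0.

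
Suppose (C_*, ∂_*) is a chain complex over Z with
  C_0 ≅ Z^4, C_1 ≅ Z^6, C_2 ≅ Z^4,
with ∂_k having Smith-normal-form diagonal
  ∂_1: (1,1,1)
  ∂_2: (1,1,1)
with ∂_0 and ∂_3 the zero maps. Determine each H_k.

H_0 ≅ Z,  H_1 = 0,  H_2 ≅ Z.

H_0: b_0 = 4 − 0 − 3 = 1; torsion from ∂_1 factors > 1: none. So H_0 ≅ Z.
H_1: b_1 = 6 − 3 − 3 = 0; torsion from ∂_2 factors > 1: none. So H_1 ≅ 0.
H_2: b_2 = 4 − 3 − 0 = 1; torsion from ∂_3 factors > 1: none. So H_2 ≅ Z.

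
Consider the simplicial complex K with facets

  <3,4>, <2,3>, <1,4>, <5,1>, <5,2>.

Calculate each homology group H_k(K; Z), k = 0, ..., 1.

H_0 = Z,  H_1 = Z.

Order the vertices as 1 < 2 < 3 < 4 < 5. Listing each simplex with vertices in this order, K has dimension 1 with simplices:

  0-simplices (5): [1], [2], [3], [4], [5]
  1-simplices (5): [1,4], [1,5], [2,3], [2,5], [3,4]

so the chain groups are C_0 ≅ Z^5, C_1 ≅ Z^5.

∂_1: C_1 → C_0 is given by ∂[p,q] = [q] − [p]. For instance
  ∂[1,4] = [4] − [1].
The 5×5 boundary matrix has rank 4 and Smith normal form diag(1,1,1,1).

Reading off H_k = ker ∂_k / im ∂_{k+1}:

  H_0: rank C_0 − rank ∂_1 = 5 − 4 = 1, and the invariant factors of ∂_1 are all 1, so H_0 = Z.
  H_1: rank ker ∂_1 − rank ∂_2 = (5 − 4) − 0 = 1, and there is no ∂_2, so H_1 = Z.

As a check, the Euler characteristic is 5 − 5 = 0, which agrees with 1 − 1 = 0.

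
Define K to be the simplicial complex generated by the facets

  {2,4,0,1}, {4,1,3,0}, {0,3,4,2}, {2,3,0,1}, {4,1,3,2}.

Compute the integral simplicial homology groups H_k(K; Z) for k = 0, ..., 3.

H_0 = Z,  H_1 = 0,  H_2 = 0,  H_3 = Z.

K has 5 vertices, 10 edges, 10 triangles, 5 3-simplices.
rank ∂_0 = 0, rank ∂_1 = 4 ⇒ b_0 = 5 − 0 − 4 = 1; all invariant factors of ∂_1 are 1 so no torsion. So H_0 ≅ Z.
rank ∂_1 = 4, rank ∂_2 = 6 ⇒ b_1 = 10 − 4 − 6 = 0; all invariant factors of ∂_2 are 1 so no torsion. So H_1 ≅ 0.
rank ∂_2 = 6, rank ∂_3 = 4 ⇒ b_2 = 10 − 6 − 4 = 0; all invariant factors of ∂_3 are 1 so no torsion. So H_2 ≅ 0.
rank ∂_3 = 4, rank ∂_4 = 0 ⇒ b_3 = 5 − 4 − 0 = 1. So H_3 ≅ Z.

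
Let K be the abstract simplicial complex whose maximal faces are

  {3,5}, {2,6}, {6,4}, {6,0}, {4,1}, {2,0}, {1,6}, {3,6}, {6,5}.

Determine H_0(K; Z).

H_0 ≅ Z.

Fix the vertex order 0 < 1 < 2 < 3 < 4 < 5 < 6 and write every simplex with vertices in increasing order. Then dim K = 1 and the simplices of K are:

  0-simplices (7): [0], [1], [2], [3], [4], [5], [6]
  1-simplices (9): [0,2], [0,6], [1,4], [1,6], [2,6], [3,5], [3,6], [4,6], [5,6]

Hence C_0 ≅ Z^7, C_1 ≅ Z^9.

The boundary map ∂_1: C_1 → C_0 sends each edge [p,q] (with p < q) to q − p. For instance
  ∂[3,5] = [5] − [3].
This gives a 7×9 integer matrix of rank 6; reducing to Smith normal form yields diagonal entries (1,1,1,1,1,1).

From H_k ≅ ker(∂_k) / im(∂_{k+1}) we obtain:

  H_0: rank C_0 − rank ∂_1 = 7 − 6 = 1, and the invariant factors of ∂_1 are all 1, so H_0 = Z.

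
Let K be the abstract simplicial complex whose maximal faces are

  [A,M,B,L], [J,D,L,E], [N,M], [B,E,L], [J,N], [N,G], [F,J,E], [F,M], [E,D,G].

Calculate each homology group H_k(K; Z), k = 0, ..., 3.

H_0 ≅ Z,  H_1 ≅ Z^3,  H_2 = 0,  H_3 = 0.

Order the vertices as A < B < D < E < F < G < J < L < M < N. Listing each simplex with vertices in this order, K has dimension 3 with simplices:

  0-simplices (10): A, B, D, E, F, G, J, L, M, N
  1-simplices (21): AB, AL, AM, BE, BL, BM, DE, DG, DJ, DL, EF, EG, EJ, EL, FJ, FM, GN, JL, JN, LM, MN
  2-simplices (11): ABL, ABM, ALM, BEL, BLM, DEG, DEJ, DEL, DJL, EFJ, EJL
  3-simplices (2): ABLM, DEJL

so the chain groups are C_0 ≅ Z^10, C_1 ≅ Z^21, C_2 ≅ Z^11, C_3 ≅ Z^2.

∂_1: C_1 → C_0 is given by ∂[p,q] = [q] − [p].
As a 10×21 matrix over Z this has rank 9, with invariant factors (1,1,1,1,1,1,1,1,1).

Boundary ∂_2: C_2 → C_1 maps a triangle to the signed sum of its edges. For instance
  ∂BLM = LM − BM + BL,
  ∂BEL = EL − BL + BE.
The 21×11 boundary matrix has rank 9 and Smith normal form diag(1,1,1,1,1,1,1,1,1).

Boundary ∂_3: C_3 → C_2 sends each 3-simplex σ to the alternating sum Σ_i (−1)^i (σ with its i-th vertex removed). For instance
  ∂DEJL = EJL − DJL + DEL − DEJ,
  ∂ABLM = BLM − ALM + ABM − ABL.
As a 11×2 matrix over Z this has rank 2, with invariant factors (1,1).

Reading off H_k = ker ∂_k / im ∂_{k+1}:

  H_0: rank C_0 − rank ∂_1 = 10 − 9 = 1, and the invariant factors of ∂_1 are all 1, so H_0 ≅ Z.
  H_1: rank ker ∂_1 − rank ∂_2 = (21 − 9) − 9 = 3, and the invariant factors of ∂_2 are all 1, so H_1 ≅ Z^3.
  H_2: rank ker ∂_2 − rank ∂_3 = (11 − 9) − 2 = 0, and the invariant factors of ∂_3 are all 1, so H_2 ≅ 0.
  H_3: rank ker ∂_3 − rank ∂_4 = (2 − 2) − 0 = 0, and there is no ∂_4, so H_3 ≅ 0.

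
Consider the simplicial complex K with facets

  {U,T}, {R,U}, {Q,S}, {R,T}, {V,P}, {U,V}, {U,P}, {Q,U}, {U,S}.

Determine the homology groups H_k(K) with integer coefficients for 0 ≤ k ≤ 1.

K has 7 vertices, 9 edges.
rank ∂_0 = 0, rank ∂_1 = 6 ⇒ b_0 = 7 − 0 − 6 = 1; all invariant factors of ∂_1 are 1 so no torsion. So H_0 ≅ Z.
rank ∂_1 = 6, rank ∂_2 = 0 ⇒ b_1 = 9 − 6 − 0 = 3. So H_1 ≅ Z^3.

H_0 = Z,  H_1 = Z^3.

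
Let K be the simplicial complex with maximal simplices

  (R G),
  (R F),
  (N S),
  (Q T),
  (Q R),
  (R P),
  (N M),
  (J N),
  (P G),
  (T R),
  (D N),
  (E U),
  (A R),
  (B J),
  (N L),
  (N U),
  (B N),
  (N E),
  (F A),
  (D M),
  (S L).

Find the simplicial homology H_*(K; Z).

H_0 = Z^2,  H_1 = Z^7.

Fix the vertex order A < B < D < E < F < G < J < L < M < N < P < Q < R < S < T < U and write every simplex with vertices in increasing order. Then dim K = 1 and the simplices of K are:

  0-simplices (16): A, B, D, E, F, G, J, L, M, N, P, Q, R, S, T, U
  1-simplices (21): AF, AR, BJ, BN, DM, DN, EN, EU, FR, GP, GR, JN, LN, LS, MN, NS, NU, PR, QR, QT, RT

giving chain groups C_0 ≅ Z^16, C_1 ≅ Z^21.

The boundary map ∂_1: C_1 → C_0 is given by ∂[p,q] = [q] − [p]. For instance
  ∂NS = S − N.
As a 16×21 matrix over Z this has rank 14, with invariant factors (1,1,1,1,1,1,1,1,1,1,1,1,1,1).

From H_k ≅ ker(∂_k) / im(∂_{k+1}) we obtain:

  H_0: rank C_0 − rank ∂_1 = 16 − 14 = 2, and the invariant factors of ∂_1 are all 1, so H_0 = Z^2.
  H_1: rank ker ∂_1 − rank ∂_2 = (21 − 14) − 0 = 7, and there is no ∂_2, so H_1 = Z^7.

As a check, the Euler characteristic is 16 − 21 = -5, which agrees with 2 − 7 = -5.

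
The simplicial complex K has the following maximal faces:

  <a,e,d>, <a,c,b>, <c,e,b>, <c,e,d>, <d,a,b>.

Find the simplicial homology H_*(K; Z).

H_0 ≅ Z,  H_1 ≅ Z,  H_2 = 0.

K has 5 vertices, 10 edges, 5 triangles.
rank ∂_0 = 0, rank ∂_1 = 4 ⇒ b_0 = 5 − 0 − 4 = 1; all invariant factors of ∂_1 are 1 so no torsion. So H_0 = Z.
rank ∂_1 = 4, rank ∂_2 = 5 ⇒ b_1 = 10 − 4 − 5 = 1; all invariant factors of ∂_2 are 1 so no torsion. So H_1 = Z.
rank ∂_2 = 5, rank ∂_3 = 0 ⇒ b_2 = 5 − 5 − 0 = 0. So H_2 = 0.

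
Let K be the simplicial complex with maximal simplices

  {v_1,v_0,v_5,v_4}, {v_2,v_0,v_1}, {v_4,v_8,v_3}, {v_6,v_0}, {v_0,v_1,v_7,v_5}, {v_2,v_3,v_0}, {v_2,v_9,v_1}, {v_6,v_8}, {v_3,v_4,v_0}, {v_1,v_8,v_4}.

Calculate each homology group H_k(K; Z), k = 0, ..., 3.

We work with the vertex ordering v_0 < v_1 < v_2 < v_3 < v_4 < v_5 < v_6 < v_7 < v_8 < v_9. The simplices of K, each written with vertices in increasing order, are:

  0-simplices (10): [v_0], [v_1], [v_2], [v_3], [v_4], [v_5], [v_6], [v_7], [v_8], [v_9]
  1-simplices (21): (21 of them)
  2-simplices (13): (13 of them)
  3-simplices (2): [v_0,v_1,v_4,v_5], [v_0,v_1,v_5,v_7]

Hence C_0 ≅ Z^10, C_1 ≅ Z^21, C_2 ≅ Z^13, C_3 ≅ Z^2.

∂_1: C_1 → C_0 is given by ∂[p,q] = [q] − [p]. For instance
  ∂[v_1,v_7] = [v_7] − [v_1].
This gives a 10×21 integer matrix of rank 9; reducing to Smith normal form yields diagonal entries (1,1,1,1,1,1,1,1,1).

∂_2: C_2 → C_1 acts by ∂[p,q,r] = [q,r] − [p,r] + [p,q]. For instance
  ∂[v_0,v_3,v_4] = [v_3,v_4] − [v_0,v_4] + [v_0,v_3],
  ∂[v_0,v_4,v_5] = [v_4,v_5] − [v_0,v_5] + [v_0,v_4].
This gives a 21×13 integer matrix of rank 11; reducing to Smith normal form yields diagonal entries (1,1,1,1,1,1,1,1,1,1,1).

The boundary map ∂_3: C_3 → C_2 sends each 3-simplex σ to the alternating sum Σ_i (−1)^i (σ with its i-th vertex removed). For instance
  ∂[v_0,v_1,v_4,v_5] = [v_1,v_4,v_5] − [v_0,v_4,v_5] + [v_0,v_1,v_5] − [v_0,v_1,v_4],
  ∂[v_0,v_1,v_5,v_7] = [v_1,v_5,v_7] − [v_0,v_5,v_7] + [v_0,v_1,v_7] − [v_0,v_1,v_5].
As a 13×2 matrix over Z this has rank 2, with invariant factors (1,1).

Computing H_k = (kernel of ∂_k) / (image of ∂_{k+1}):

  H_0: rank C_0 − rank ∂_1 = 10 − 9 = 1, and the invariant factors of ∂_1 are all 1, so H_0 ≅ Z.
  H_1: rank ker ∂_1 − rank ∂_2 = (21 − 9) − 11 = 1, and the invariant factors of ∂_2 are all 1, so H_1 ≅ Z.
  H_2: rank ker ∂_2 − rank ∂_3 = (13 − 11) − 2 = 0, and the invariant factors of ∂_3 are all 1, so H_2 ≅ 0.
  H_3: rank ker ∂_3 − rank ∂_4 = (2 − 2) − 0 = 0, and there is no ∂_4, so H_3 ≅ 0.

H_0 ≅ Z,  H_1 ≅ Z,  H_2 = 0,  H_3 = 0.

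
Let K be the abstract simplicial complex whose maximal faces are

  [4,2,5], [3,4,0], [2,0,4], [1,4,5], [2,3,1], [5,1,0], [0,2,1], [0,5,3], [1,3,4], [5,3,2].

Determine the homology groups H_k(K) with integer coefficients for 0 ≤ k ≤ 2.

Fix the vertex order 0 < 1 < 2 < 3 < 4 < 5 and write every simplex with vertices in increasing order. Then dim K = 2 and the simplices of K are:

  0-simplices (6): [0], [1], [2], [3], [4], [5]
  1-simplices (15): [0,1], [0,2], [0,3], [0,4], [0,5], [1,2], [1,3], [1,4], [1,5], [2,3], [2,4], [2,5], [3,4], [3,5], [4,5]
  2-simplices (10): [0,1,2], [0,1,5], [0,2,4], [0,3,4], [0,3,5], [1,2,3], [1,3,4], [1,4,5], [2,3,5], [2,4,5]

giving chain groups C_0 ≅ Z^6, C_1 ≅ Z^15, C_2 ≅ Z^10.

∂_1: C_1 → C_0 sends each edge [p,q] (with p < q) to q − p. For instance
  ∂[1,2] = [2] − [1].
This gives a 6×15 integer matrix of rank 5; reducing to Smith normal form yields diagonal entries (1,1,1,1,1).

The boundary map ∂_2: C_2 → C_1 acts by ∂[p,q,r] = [q,r] − [p,r] + [p,q]. For instance
  ∂[1,2,3] = [2,3] − [1,3] + [1,2],
  ∂[0,1,5] = [1,5] − [0,5] + [0,1].
The 15×10 boundary matrix has rank 10 and Smith normal form diag(1,1,1,1,1,1,1,1,1,2).

Computing H_k = (kernel of ∂_k) / (image of ∂_{k+1}):

  H_0: rank C_0 − rank ∂_1 = 6 − 5 = 1, and the invariant factors of ∂_1 are all 1, so H_0 ≅ Z.
  H_1: rank ker ∂_1 − rank ∂_2 = (15 − 5) − 10 = 0, and ∂_2 has invariant factor 2 > 1, so H_1 ≅ Z/2.
  H_2: rank ker ∂_2 − rank ∂_3 = (10 − 10) − 0 = 0, and there is no ∂_3, so H_2 ≅ 0.

H_0 = Z,  H_1 = Z/2,  H_2 = 0.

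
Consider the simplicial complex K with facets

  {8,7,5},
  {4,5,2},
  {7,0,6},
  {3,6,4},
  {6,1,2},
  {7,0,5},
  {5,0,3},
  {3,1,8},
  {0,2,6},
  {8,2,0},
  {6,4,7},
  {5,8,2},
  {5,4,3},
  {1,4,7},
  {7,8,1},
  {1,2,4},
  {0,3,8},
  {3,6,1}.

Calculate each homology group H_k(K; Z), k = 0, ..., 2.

H_0 = Z,  H_1 = Z ⊕ Z/2,  H_2 = 0.

Take the total order 0 < 1 < 2 < 3 < 4 < 5 < 6 < 7 < 8 on the vertex set. Then K (dimension 2) consists of the simplices:

  0-simplices (9): [0], [1], [2], [3], [4], [5], [6], [7], [8]
  1-simplices (27): (27 of them)
  2-simplices (18): [0,2,6], [0,2,8], [0,3,5], [0,3,8], [0,5,7], [0,6,7], [1,2,4], [1,2,6], [1,3,6], [1,3,8], [1,4,7], [1,7,8], [2,4,5], [2,5,8], [3,4,5], [3,4,6], [4,6,7], [5,7,8]

Hence C_0 ≅ Z^9, C_1 ≅ Z^27, C_2 ≅ Z^18.

∂_1: C_1 → C_0 is given by ∂[p,q] = [q] − [p]. For instance
  ∂[3,6] = [6] − [3].
The resulting 9×27 matrix has rank 8, and its Smith normal form has invariant factors (1,1,1,1,1,1,1,1).

∂_2: C_2 → C_1 acts by ∂[p,q,r] = [q,r] − [p,r] + [p,q]. For instance
  ∂[5,7,8] = [7,8] − [5,8] + [5,7],
  ∂[0,5,7] = [5,7] − [0,7] + [0,5].
This gives a 27×18 integer matrix of rank 18; reducing to Smith normal form yields diagonal entries (1,1,1,1,1,1,1,1,1,1,1,1,1,1,1,1,1,2).

From H_k ≅ ker(∂_k) / im(∂_{k+1}) we obtain:

  H_0: rank C_0 − rank ∂_1 = 9 − 8 = 1, and the invariant factors of ∂_1 are all 1, so H_0 = Z.
  H_1: rank ker ∂_1 − rank ∂_2 = (27 − 8) − 18 = 1, and ∂_2 has invariant factor 2 > 1, so H_1 = Z ⊕ Z/2.
  H_2: rank ker ∂_2 − rank ∂_3 = (18 − 18) − 0 = 0, and there is no ∂_3, so H_2 = 0.

As a check, the Euler characteristic is 9 − 27 + 18 = 0, which agrees with 1 − 1 + 0 = 0.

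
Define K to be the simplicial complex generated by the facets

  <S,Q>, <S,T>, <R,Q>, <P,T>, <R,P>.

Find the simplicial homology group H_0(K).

K has 5 vertices, 5 edges.
rank ∂_0 = 0, rank ∂_1 = 4 ⇒ b_0 = 5 − 0 − 4 = 1; all invariant factors of ∂_1 are 1 so no torsion. So H_0 ≅ Z.

H_0 ≅ Z.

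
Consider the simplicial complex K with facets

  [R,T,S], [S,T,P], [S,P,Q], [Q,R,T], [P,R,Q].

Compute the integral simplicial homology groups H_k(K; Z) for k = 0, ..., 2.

K has 5 vertices, 10 edges, 5 triangles.
rank ∂_0 = 0, rank ∂_1 = 4 ⇒ b_0 = 5 − 0 − 4 = 1; all invariant factors of ∂_1 are 1 so no torsion. So H_0 ≅ Z.
rank ∂_1 = 4, rank ∂_2 = 5 ⇒ b_1 = 10 − 4 − 5 = 1; all invariant factors of ∂_2 are 1 so no torsion. So H_1 ≅ Z.
rank ∂_2 = 5, rank ∂_3 = 0 ⇒ b_2 = 5 − 5 − 0 = 0. So H_2 ≅ 0.

H_0 = Z,  H_1 = Z,  H_2 = 0.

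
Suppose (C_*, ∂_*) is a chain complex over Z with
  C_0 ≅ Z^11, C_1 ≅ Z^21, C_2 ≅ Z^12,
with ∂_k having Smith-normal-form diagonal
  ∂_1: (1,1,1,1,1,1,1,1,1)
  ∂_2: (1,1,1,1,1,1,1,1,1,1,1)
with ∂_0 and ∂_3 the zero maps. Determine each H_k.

H_0 ≅ Z^2,  H_1 ≅ Z,  H_2 ≅ Z.

H_0: b_0 = 11 − 0 − 9 = 2; torsion from ∂_1 factors > 1: none. So H_0 ≅ Z^2.
H_1: b_1 = 21 − 9 − 11 = 1; torsion from ∂_2 factors > 1: none. So H_1 ≅ Z.
H_2: b_2 = 12 − 11 − 0 = 1; torsion from ∂_3 factors > 1: none. So H_2 ≅ Z.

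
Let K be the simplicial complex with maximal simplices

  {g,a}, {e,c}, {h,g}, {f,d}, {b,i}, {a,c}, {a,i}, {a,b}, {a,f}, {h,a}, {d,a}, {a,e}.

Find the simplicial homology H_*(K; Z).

H_0 = Z,  H_1 = Z^4.

Take the total order a < b < c < d < e < f < g < h < i on the vertex set. Then K (dimension 1) consists of the simplices:

  0-simplices (9): a, b, c, d, e, f, g, h, i
  1-simplices (12): ab, ac, ad, ae, af, ag, ah, ai, bi, ce, df, gh

giving chain groups C_0 ≅ Z^9, C_1 ≅ Z^12.

The boundary map ∂_1: C_1 → C_0 sends each edge [p,q] (with p < q) to q − p. For instance
  ∂ac = c − a.
The resulting 9×12 matrix has rank 8, and its Smith normal form has invariant factors (1,1,1,1,1,1,1,1).

Now H_k = ker ∂_k / im ∂_{k+1}, so:

  H_0: rank C_0 − rank ∂_1 = 9 − 8 = 1, and the invariant factors of ∂_1 are all 1, so H_0 = Z.
  H_1: rank ker ∂_1 − rank ∂_2 = (12 − 8) − 0 = 4, and there is no ∂_2, so H_1 = Z^4.

As a check, the Euler characteristic is 9 − 12 = -3, which agrees with 1 − 4 = -3.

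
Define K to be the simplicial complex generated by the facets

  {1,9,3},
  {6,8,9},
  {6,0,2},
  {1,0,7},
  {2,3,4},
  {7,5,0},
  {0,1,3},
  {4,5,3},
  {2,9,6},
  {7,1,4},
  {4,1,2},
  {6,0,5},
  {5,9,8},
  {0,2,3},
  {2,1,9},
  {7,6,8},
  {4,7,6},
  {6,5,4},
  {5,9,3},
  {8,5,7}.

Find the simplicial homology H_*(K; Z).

K has 10 vertices, 30 edges, 20 triangles.
rank ∂_0 = 0, rank ∂_1 = 9 ⇒ b_0 = 10 − 0 − 9 = 1; all invariant factors of ∂_1 are 1 so no torsion. So H_0 ≅ Z.
rank ∂_1 = 9, rank ∂_2 = 20 ⇒ b_1 = 30 − 9 − 20 = 1; ∂_2 has invariant factor(s) [2] giving torsion. So H_1 ≅ Z ⊕ Z/2.
rank ∂_2 = 20, rank ∂_3 = 0 ⇒ b_2 = 20 − 20 − 0 = 0. So H_2 ≅ 0.

H_0 = Z,  H_1 = Z ⊕ Z/2,  H_2 = 0.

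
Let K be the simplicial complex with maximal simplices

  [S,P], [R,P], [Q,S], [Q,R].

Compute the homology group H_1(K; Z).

H_1 ≅ Z.

Fix the vertex order P < Q < R < S and write every simplex with vertices in increasing order. Then dim K = 1 and the simplices of K are:

  0-simplices (4): P, Q, R, S
  1-simplices (4): PR, PS, QR, QS

giving chain groups C_0 ≅ Z^4, C_1 ≅ Z^4.

The boundary map ∂_1: C_1 → C_0 maps an edge to its endpoints' difference, ∂[p,q] = q − p. For instance
  ∂QS = S − Q.
As a 4×4 matrix over Z this has rank 3, with invariant factors (1,1,1).

Computing H_k = (kernel of ∂_k) / (image of ∂_{k+1}):

  H_1: rank ker ∂_1 − rank ∂_2 = (4 − 3) − 0 = 1, and there is no ∂_2, so H_1 ≅ Z.

(K is a triangulation of the circle S^1.)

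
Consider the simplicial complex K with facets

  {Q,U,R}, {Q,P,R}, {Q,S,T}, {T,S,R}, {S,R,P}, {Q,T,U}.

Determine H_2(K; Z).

Order the vertices as P < Q < R < S < T < U. Listing each simplex with vertices in this order, K has dimension 2 with simplices:

  0-simplices (6): P, Q, R, S, T, U
  1-simplices (12): PQ, PR, PS, QR, QS, QT, QU, RS, RT, RU, ST, TU
  2-simplices (6): PQR, PRS, QRU, QST, QTU, RST

giving chain groups C_0 ≅ Z^6, C_1 ≅ Z^12, C_2 ≅ Z^6.

∂_1: C_1 → C_0 is given by ∂[p,q] = [q] − [p]. For instance
  ∂RT = T − R.
This gives a 6×12 integer matrix of rank 5; reducing to Smith normal form yields diagonal entries (1,1,1,1,1).

Boundary ∂_2: C_2 → C_1 maps a triangle to the signed sum of its edges. For instance
  ∂QTU = TU − QU + QT,
  ∂RST = ST − RT + RS.
As a 12×6 matrix over Z this has rank 6, with invariant factors (1,1,1,1,1,1).

From H_k ≅ ker(∂_k) / im(∂_{k+1}) we obtain:

  H_2: rank ker ∂_2 − rank ∂_3 = (6 − 6) − 0 = 0, and there is no ∂_3, so H_2 = 0.

(K is a triangulation of the cylinder S^1 x I.)

H_2 = 0.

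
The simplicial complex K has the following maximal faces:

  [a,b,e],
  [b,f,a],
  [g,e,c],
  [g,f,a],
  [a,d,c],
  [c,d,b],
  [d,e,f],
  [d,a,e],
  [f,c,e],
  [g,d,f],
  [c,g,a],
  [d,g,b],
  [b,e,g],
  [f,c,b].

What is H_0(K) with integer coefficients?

Order the vertices as a < b < c < d < e < f < g. Listing each simplex with vertices in this order, K has dimension 2 with simplices:

  0-simplices (7): a, b, c, d, e, f, g
  1-simplices (21): ab, ac, ad, ae, af, ag, bc, bd, be, bf, bg, cd, ce, cf, cg, de, df, dg, ef, eg, fg
  2-simplices (14): abe, abf, acd, acg, ade, afg, bcd, bcf, bdg, beg, cef, ceg, def, dfg

Hence C_0 ≅ Z^7, C_1 ≅ Z^21, C_2 ≅ Z^14.

∂_1: C_1 → C_0 maps an edge to its endpoints' difference, ∂[p,q] = q − p.
As a 7×21 matrix over Z this has rank 6, with invariant factors (1,1,1,1,1,1).

∂_2: C_2 → C_1 sends each 2-simplex [p,q,r] to [q,r] − [p,r] + [p,q]. For instance
  ∂beg = eg − bg + be,
  ∂bdg = dg − bg + bd.
This gives a 21×14 integer matrix of rank 13; reducing to Smith normal form yields diagonal entries (1,1,1,1,1,1,1,1,1,1,1,1,1).

Reading off H_k = ker ∂_k / im ∂_{k+1}:

  H_0: rank C_0 − rank ∂_1 = 7 − 6 = 1, and the invariant factors of ∂_1 are all 1, so H_0 ≅ Z.

H_0 = Z.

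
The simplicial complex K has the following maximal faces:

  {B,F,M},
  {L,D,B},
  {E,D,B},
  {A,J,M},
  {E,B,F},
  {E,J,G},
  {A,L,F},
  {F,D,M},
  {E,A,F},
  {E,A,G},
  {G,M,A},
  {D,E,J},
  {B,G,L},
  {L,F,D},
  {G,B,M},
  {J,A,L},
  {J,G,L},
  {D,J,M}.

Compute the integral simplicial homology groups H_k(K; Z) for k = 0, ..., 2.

H_0 = Z,  H_1 = Z ⊕ Z/2,  H_2 = 0.

K has 9 vertices, 27 edges, 18 triangles.
rank ∂_0 = 0, rank ∂_1 = 8 ⇒ b_0 = 9 − 0 − 8 = 1; all invariant factors of ∂_1 are 1 so no torsion. So H_0 ≅ Z.
rank ∂_1 = 8, rank ∂_2 = 18 ⇒ b_1 = 27 − 8 − 18 = 1; ∂_2 has invariant factor(s) [2] giving torsion. So H_1 ≅ Z ⊕ Z/2.
rank ∂_2 = 18, rank ∂_3 = 0 ⇒ b_2 = 18 − 18 − 0 = 0. So H_2 ≅ 0.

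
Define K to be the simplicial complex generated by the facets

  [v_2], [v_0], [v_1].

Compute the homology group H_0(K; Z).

Order the vertices as v_0 < v_1 < v_2. Listing each simplex with vertices in this order, K has dimension 0 with simplices:

  0-simplices (3): [v_0], [v_1], [v_2]

Hence C_0 ≅ Z^3.

From H_k ≅ ker(∂_k) / im(∂_{k+1}) we obtain:

  H_0: rank C_0 − rank ∂_1 = 3 − 0 = 3, and there is no ∂_1, so H_0 ≅ Z^3.

(K is a triangulation of a set of 3 points.)

H_0 = Z^3.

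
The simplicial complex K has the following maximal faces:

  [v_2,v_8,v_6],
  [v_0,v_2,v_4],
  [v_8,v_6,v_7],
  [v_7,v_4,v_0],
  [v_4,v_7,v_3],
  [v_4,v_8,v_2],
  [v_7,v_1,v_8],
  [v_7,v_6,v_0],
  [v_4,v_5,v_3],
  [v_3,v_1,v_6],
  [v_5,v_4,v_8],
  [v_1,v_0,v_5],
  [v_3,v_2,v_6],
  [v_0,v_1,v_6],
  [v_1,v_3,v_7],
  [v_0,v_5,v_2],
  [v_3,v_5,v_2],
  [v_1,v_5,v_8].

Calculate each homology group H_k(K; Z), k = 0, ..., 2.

We work with the vertex ordering v_0 < v_1 < v_2 < v_3 < v_4 < v_5 < v_6 < v_7 < v_8. The simplices of K, each written with vertices in increasing order, are:

  0-simplices (9): [v_0], [v_1], [v_2], [v_3], [v_4], [v_5], [v_6], [v_7], [v_8]
  1-simplices (27): (27 of them)
  2-simplices (18): (18 of them)

so the chain groups are C_0 ≅ Z^9, C_1 ≅ Z^27, C_2 ≅ Z^18.

The boundary map ∂_1: C_1 → C_0 sends each edge [p,q] (with p < q) to q − p. For instance
  ∂[v_1,v_3] = [v_3] − [v_1].
As a 9×27 matrix over Z this has rank 8, with invariant factors (1,1,1,1,1,1,1,1).

The boundary map ∂_2: C_2 → C_1 sends each 2-simplex [p,q,r] to [q,r] − [p,r] + [p,q]. For instance
  ∂[v_0,v_2,v_4] = [v_2,v_4] − [v_0,v_4] + [v_0,v_2],
  ∂[v_1,v_5,v_8] = [v_5,v_8] − [v_1,v_8] + [v_1,v_5].
The resulting 27×18 matrix has rank 18, and its Smith normal form has invariant factors (1,1,1,1,1,1,1,1,1,1,1,1,1,1,1,1,1,2).

Reading off H_k = ker ∂_k / im ∂_{k+1}:

  H_0: rank C_0 − rank ∂_1 = 9 − 8 = 1, and the invariant factors of ∂_1 are all 1, so H_0 ≅ Z.
  H_1: rank ker ∂_1 − rank ∂_2 = (27 − 8) − 18 = 1, and ∂_2 has invariant factor 2 > 1, so H_1 ≅ Z ⊕ Z/2.
  H_2: rank ker ∂_2 − rank ∂_3 = (18 − 18) − 0 = 0, and there is no ∂_3, so H_2 ≅ 0.

H_0 = Z,  H_1 = Z ⊕ Z/2,  H_2 = 0.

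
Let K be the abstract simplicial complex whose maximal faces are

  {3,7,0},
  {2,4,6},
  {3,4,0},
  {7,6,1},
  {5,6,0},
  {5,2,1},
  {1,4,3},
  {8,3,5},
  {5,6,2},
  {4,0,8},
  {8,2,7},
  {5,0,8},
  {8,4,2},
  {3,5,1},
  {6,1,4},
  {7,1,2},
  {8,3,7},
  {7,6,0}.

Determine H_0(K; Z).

H_0 ≅ Z.

Fix the vertex order 0 < 1 < 2 < 3 < 4 < 5 < 6 < 7 < 8 and write every simplex with vertices in increasing order. Then dim K = 2 and the simplices of K are:

  0-simplices (9): [0], [1], [2], [3], [4], [5], [6], [7], [8]
  1-simplices (27): (27 of them)
  2-simplices (18): [0,3,4], [0,3,7], [0,4,8], [0,5,6], [0,5,8], [0,6,7], [1,2,5], [1,2,7], [1,3,4], [1,3,5], [1,4,6], [1,6,7], [2,4,6], [2,4,8], [2,5,6], [2,7,8], [3,5,8], [3,7,8]

Hence C_0 ≅ Z^9, C_1 ≅ Z^27, C_2 ≅ Z^18.

∂_1: C_1 → C_0 is given by ∂[p,q] = [q] − [p]. For instance
  ∂[3,7] = [7] − [3].
The resulting 9×27 matrix has rank 8, and its Smith normal form has invariant factors (1,1,1,1,1,1,1,1).

∂_2: C_2 → C_1 maps a triangle to the signed sum of its edges. For instance
  ∂[1,2,5] = [2,5] − [1,5] + [1,2],
  ∂[2,4,6] = [4,6] − [2,6] + [2,4].
The 27×18 boundary matrix has rank 18 and Smith normal form diag(1,1,1,1,1,1,1,1,1,1,1,1,1,1,1,1,1,2).

From H_k ≅ ker(∂_k) / im(∂_{k+1}) we obtain:

  H_0: rank C_0 − rank ∂_1 = 9 − 8 = 1, and the invariant factors of ∂_1 are all 1, so H_0 = Z.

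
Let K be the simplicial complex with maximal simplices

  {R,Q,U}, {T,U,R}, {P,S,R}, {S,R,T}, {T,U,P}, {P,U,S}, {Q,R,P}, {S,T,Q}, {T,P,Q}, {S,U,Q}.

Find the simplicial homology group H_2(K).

H_2 ≅ 0.

K has 6 vertices, 15 edges, 10 triangles.
rank ∂_2 = 10, rank ∂_3 = 0 ⇒ b_2 = 10 − 10 − 0 = 0. So H_2 ≅ 0.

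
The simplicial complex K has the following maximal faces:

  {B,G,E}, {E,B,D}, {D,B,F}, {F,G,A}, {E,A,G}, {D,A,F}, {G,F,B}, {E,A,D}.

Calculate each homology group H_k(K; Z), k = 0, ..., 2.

H_0 = Z,  H_1 = 0,  H_2 = Z.

K has 6 vertices, 12 edges, 8 triangles.
rank ∂_0 = 0, rank ∂_1 = 5 ⇒ b_0 = 6 − 0 − 5 = 1; all invariant factors of ∂_1 are 1 so no torsion. So H_0 ≅ Z.
rank ∂_1 = 5, rank ∂_2 = 7 ⇒ b_1 = 12 − 5 − 7 = 0; all invariant factors of ∂_2 are 1 so no torsion. So H_1 ≅ 0.
rank ∂_2 = 7, rank ∂_3 = 0 ⇒ b_2 = 8 − 7 − 0 = 1. So H_2 ≅ Z.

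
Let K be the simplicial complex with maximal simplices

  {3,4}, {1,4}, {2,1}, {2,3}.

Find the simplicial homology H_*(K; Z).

H_0 = Z,  H_1 = Z.

Take the total order 1 < 2 < 3 < 4 on the vertex set. Then K (dimension 1) consists of the simplices:

  0-simplices (4): [1], [2], [3], [4]
  1-simplices (4): [1,2], [1,4], [2,3], [3,4]

so the chain groups are C_0 ≅ Z^4, C_1 ≅ Z^4.

Boundary ∂_1: C_1 → C_0 sends each edge [p,q] (with p < q) to q − p.
The resulting 4×4 matrix has rank 3, and its Smith normal form has invariant factors (1,1,1).

From H_k ≅ ker(∂_k) / im(∂_{k+1}) we obtain:

  H_0: rank C_0 − rank ∂_1 = 4 − 3 = 1, and the invariant factors of ∂_1 are all 1, so H_0 = Z.
  H_1: rank ker ∂_1 − rank ∂_2 = (4 − 3) − 0 = 1, and there is no ∂_2, so H_1 = Z.

As a check, the Euler characteristic is 4 − 4 = 0, which agrees with 1 − 1 = 0.
(K is a triangulation of the circle S^1.)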